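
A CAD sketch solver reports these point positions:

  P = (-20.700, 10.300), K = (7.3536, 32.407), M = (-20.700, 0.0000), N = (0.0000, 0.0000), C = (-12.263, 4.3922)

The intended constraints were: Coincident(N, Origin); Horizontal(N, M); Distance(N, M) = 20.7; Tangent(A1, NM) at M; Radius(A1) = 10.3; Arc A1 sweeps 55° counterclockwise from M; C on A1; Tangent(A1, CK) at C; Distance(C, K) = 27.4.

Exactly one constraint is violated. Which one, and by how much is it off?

Distance(C, K) = 27.4 — off by 6.80.

N = (0.00, 0.00) ✓; N.y = 0.00, M.y = 0.00 ✓; |NM| = 20.70 ✓; ∠(PM, MN) = 90.00° ✓; |PM| = 10.30 ✓; bearing(P→C) − bearing(P→M) = 55.00° ✓; |PC| = 10.30 ✓; ∠(PC, CK) = 90.00° ✓; |CK| = 34.20 ✗.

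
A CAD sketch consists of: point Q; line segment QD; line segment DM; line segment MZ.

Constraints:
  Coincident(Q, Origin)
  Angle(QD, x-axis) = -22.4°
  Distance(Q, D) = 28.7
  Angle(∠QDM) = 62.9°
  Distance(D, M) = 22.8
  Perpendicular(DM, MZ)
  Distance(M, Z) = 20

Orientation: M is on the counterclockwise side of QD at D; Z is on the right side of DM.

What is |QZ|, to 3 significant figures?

46.6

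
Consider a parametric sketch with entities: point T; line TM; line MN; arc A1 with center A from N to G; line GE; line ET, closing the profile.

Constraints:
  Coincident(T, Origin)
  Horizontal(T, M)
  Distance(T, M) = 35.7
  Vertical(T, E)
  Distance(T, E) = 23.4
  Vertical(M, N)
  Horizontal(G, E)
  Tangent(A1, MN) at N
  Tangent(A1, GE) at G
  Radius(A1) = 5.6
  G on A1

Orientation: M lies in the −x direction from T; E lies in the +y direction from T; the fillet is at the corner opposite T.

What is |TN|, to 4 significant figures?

39.89

The virtual corner opposite T is at (-35.70, 23.40). Tangency of A1 to MN means the radius AN is perpendicular to MN and tangency of A1 to GE means the radius AG is perpendicular to GE, with radius 5.6, so the center A sits 5.6 in from both sides at A = (-30.10, 17.80). That places the tangent points at N = (-35.70, 17.80) on MN and G = (-30.10, 23.40) on GE. Then |TN| = |N − T| = 39.89.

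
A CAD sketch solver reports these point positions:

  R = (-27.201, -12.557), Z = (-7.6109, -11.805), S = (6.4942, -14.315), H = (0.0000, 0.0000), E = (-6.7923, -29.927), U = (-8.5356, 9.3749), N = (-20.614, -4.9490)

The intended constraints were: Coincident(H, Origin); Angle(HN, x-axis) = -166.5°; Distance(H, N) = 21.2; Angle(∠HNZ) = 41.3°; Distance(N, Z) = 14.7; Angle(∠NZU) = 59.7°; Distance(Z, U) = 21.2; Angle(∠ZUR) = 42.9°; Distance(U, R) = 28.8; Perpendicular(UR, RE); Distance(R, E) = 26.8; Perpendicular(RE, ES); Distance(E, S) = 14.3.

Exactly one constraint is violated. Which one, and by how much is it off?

Distance(E, S) = 14.3 — off by 6.20.

H = (0.00, 0.00) ✓; HN at -166.5° ✓; |HN| = 21.20 ✓; ∠HNZ = 41.30° ✓; |NZ| = 14.70 ✓; ∠NZU = 59.70° ✓; |ZU| = 21.20 ✓; ∠ZUR = 42.90° ✓; |UR| = 28.80 ✓; ∠(UR, RE) = 90.00° ✓; |RE| = 26.80 ✓; ∠(RE, ES) = 90.00° ✓; |ES| = 20.50 ✗.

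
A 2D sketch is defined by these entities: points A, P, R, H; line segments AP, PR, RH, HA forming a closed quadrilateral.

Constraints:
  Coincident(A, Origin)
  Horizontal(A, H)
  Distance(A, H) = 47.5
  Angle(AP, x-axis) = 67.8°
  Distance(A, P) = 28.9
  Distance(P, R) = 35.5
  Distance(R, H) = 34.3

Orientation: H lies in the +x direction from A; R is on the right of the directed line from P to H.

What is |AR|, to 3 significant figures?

16.7

Checks: |PR| = 35.50 ✓; |RH| = 34.30 ✓.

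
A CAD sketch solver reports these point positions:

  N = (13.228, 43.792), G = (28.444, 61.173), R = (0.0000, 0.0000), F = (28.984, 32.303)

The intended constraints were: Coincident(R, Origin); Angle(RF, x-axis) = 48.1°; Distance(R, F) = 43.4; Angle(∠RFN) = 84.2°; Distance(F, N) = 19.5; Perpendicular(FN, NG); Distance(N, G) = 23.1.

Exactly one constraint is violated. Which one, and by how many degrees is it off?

Perpendicular(FN, NG) — off by 5.10°.

R = (0.00, 0.00) ✓; RF at 48.10° ✓; |RF| = 43.40 ✓; ∠RFN = 84.20° ✓; |FN| = 19.50 ✓; ∠(FN, NG) = 95.10° ✗; |NG| = 23.10 ✓.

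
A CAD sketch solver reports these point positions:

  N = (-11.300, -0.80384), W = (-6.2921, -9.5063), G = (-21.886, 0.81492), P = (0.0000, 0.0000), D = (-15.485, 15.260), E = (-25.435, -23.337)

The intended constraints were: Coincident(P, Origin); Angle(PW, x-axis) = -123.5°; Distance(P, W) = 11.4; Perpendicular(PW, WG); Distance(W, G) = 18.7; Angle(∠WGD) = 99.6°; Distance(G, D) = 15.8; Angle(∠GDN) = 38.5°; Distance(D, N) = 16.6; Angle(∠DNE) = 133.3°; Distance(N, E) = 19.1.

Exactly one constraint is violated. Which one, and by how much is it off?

Distance(N, E) = 19.1 — off by 7.50.

P = (0.00, 0.00) ✓; PW at -123.5° ✓; |PW| = 11.40 ✓; ∠(PW, WG) = 90.00° ✓; |WG| = 18.70 ✓; ∠WGD = 99.60° ✓; |GD| = 15.80 ✓; ∠GDN = 38.50° ✓; |DN| = 16.60 ✓; ∠DNE = 133.3° ✓; |NE| = 26.60 ✗.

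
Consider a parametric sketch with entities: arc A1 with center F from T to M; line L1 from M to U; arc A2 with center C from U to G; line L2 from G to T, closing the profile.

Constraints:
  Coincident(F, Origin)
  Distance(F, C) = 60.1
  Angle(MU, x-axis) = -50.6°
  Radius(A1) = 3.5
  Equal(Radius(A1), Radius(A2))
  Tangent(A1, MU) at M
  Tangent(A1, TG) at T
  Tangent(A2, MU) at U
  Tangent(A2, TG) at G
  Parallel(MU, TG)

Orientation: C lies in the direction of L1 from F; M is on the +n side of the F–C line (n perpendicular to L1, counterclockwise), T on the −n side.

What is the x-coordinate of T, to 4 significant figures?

-2.705

The slot axis is L1's direction at -50.6°, so u = (cos -50.6°, sin -50.6°) = (0.6347, -0.7727) and n = (−sin -50.6°, cos -50.6°) = (0.7727, 0.6347). F is at the origin and C lies 60.1 along u from F, so C = 60.1·u = (38.15, -46.44). Tangency of A1 to both parallel lines with radius 3.5 puts M and T at F ± 3.5·n: M = (2.705, 2.222), T = (-2.705, -2.222). So T.x = -2.705.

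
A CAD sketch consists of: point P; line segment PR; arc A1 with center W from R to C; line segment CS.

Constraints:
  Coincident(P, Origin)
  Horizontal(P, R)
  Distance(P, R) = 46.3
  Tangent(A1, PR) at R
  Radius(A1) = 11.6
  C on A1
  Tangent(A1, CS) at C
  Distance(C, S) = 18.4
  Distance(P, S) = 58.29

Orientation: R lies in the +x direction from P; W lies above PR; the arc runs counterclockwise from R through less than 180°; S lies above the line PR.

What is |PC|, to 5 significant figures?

59.050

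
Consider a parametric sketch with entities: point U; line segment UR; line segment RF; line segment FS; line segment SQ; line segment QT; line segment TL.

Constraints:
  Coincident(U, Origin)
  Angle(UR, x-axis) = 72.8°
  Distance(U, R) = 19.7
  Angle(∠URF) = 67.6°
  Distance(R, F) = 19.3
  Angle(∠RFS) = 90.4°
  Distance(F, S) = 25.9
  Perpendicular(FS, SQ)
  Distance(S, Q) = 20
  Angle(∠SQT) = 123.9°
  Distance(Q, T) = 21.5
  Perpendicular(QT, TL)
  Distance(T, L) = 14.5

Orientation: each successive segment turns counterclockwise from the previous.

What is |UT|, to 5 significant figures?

22.459

U is at the origin; UR runs at 72.8° with length 19.7, so R = (5.8254, 18.819). ∠URF = 67.6° gives RF at -174.80° from the x-axis; with |RF| = 19.3, F = (-13.395, 17.070). ∠RFS = 90.4° gives FS at -85.200° from the x-axis; with |FS| = 25.9, S = (-11.228, -8.7394). The perpendicularity gives SQ at right angles to FS, so SQ runs at 4.8000°; with |SQ| = 20.0, Q = (8.7020, -7.0658). ∠SQT = 123.9° gives QT at 60.900° from the x-axis; with |QT| = 21.5, T = (19.158, 11.720). Then |UT| = |T − U| = 22.459.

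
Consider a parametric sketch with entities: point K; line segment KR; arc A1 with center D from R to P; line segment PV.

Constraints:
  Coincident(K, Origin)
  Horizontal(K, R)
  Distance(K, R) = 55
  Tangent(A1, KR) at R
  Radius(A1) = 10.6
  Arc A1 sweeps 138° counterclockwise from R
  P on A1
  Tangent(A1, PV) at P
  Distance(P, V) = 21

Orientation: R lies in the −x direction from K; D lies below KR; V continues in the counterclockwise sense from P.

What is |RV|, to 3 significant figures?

33.6

K is at the origin; KR is horizontal with |KR| = 55.0 and R on the −x side, so R = (-55.0, 0.00). The tangent condition forces DR to be normal to KR, so D = R + (0, -10.6) = (-55.0, -10.6). On A1, R sits at bearing 90° from D; a 138° counterclockwise sweep puts P at bearing 228°, so P = D + 10.6·(cos 228°, sin 228°) = (-62.1, -18.5). Tangency of A1 to PV means the radius DP is perpendicular to PV, so PV runs along (−sin 228°, cos 228°); with |PV| = 21.0, V = (-46.5, -32.5). Then |RV| = |V − R| = 33.6.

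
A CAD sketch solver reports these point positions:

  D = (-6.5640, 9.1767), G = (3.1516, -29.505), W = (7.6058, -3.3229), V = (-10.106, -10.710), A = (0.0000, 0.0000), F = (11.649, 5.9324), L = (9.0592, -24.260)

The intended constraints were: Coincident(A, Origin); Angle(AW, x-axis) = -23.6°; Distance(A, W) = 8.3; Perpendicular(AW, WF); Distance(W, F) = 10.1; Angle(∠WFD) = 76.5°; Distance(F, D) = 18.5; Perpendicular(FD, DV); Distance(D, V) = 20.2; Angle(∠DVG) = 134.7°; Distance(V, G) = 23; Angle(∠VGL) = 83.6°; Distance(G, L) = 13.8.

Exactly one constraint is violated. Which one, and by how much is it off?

Distance(G, L) = 13.8 — off by 5.90.

A = (0.00, 0.00) ✓; AW at -23.60° ✓; |AW| = 8.300 ✓; ∠(AW, WF) = 90.00° ✓; |WF| = 10.10 ✓; ∠WFD = 76.50° ✓; |FD| = 18.50 ✓; ∠(FD, DV) = 90.00° ✓; |DV| = 20.20 ✓; ∠DVG = 134.7° ✓; |VG| = 23.00 ✓; ∠VGL = 83.60° ✓; |GL| = 7.900 ✗.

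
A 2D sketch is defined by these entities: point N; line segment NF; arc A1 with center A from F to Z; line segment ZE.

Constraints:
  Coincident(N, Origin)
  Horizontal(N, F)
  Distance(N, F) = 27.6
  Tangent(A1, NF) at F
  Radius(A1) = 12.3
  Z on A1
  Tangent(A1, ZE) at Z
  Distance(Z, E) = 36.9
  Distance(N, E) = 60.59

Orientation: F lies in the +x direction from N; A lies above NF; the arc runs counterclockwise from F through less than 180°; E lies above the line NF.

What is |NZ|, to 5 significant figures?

42.273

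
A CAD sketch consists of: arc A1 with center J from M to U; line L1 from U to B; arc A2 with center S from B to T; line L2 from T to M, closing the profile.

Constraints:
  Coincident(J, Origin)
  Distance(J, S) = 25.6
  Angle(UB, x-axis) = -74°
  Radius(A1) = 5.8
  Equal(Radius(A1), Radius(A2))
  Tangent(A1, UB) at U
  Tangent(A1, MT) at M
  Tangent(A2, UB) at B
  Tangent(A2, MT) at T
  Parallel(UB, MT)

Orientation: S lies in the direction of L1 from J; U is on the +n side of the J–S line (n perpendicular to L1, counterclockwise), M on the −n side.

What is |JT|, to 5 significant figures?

26.249

Tangency of A1 to both parallel lines with radius 5.8 puts U and M at J ± 5.8·n: U = (5.5753, 1.5987), M = (-5.5753, -1.5987). Equal radii place B and T the same way about S: B = S + 5.8·n = (12.632, -23.010), T = S − 5.8·n = (1.4810, -26.207). Then |JT| = |T − J| = 26.249.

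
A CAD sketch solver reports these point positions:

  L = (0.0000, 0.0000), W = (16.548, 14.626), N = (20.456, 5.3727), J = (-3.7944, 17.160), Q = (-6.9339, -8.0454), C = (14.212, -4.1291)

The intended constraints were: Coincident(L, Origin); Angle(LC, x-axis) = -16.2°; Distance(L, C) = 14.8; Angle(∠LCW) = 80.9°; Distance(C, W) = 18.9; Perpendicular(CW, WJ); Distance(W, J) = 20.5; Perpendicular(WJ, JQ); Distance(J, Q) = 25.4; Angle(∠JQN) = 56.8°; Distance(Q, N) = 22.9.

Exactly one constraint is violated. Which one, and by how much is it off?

Distance(Q, N) = 22.9 — off by 7.60.

L = (0.00, 0.00) ✓; LC at -16.20° ✓; |LC| = 14.80 ✓; ∠LCW = 80.90° ✓; |CW| = 18.90 ✓; ∠(CW, WJ) = 90.00° ✓; |WJ| = 20.50 ✓; ∠(WJ, JQ) = 90.00° ✓; |JQ| = 25.40 ✓; ∠JQN = 56.80° ✓; |QN| = 30.50 ✗.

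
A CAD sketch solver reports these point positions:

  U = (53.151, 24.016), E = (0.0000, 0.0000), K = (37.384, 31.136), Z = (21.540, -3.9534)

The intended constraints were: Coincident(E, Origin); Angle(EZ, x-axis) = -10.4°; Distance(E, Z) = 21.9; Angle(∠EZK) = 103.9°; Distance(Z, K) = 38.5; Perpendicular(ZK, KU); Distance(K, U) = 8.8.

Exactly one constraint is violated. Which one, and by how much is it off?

Distance(K, U) = 8.8 — off by 8.50.

E = (0.00, 0.00) ✓; EZ at -10.40° ✓; |EZ| = 21.90 ✓; ∠EZK = 103.9° ✓; |ZK| = 38.50 ✓; ∠(ZK, KU) = 90.00° ✓; |KU| = 17.30 ✗.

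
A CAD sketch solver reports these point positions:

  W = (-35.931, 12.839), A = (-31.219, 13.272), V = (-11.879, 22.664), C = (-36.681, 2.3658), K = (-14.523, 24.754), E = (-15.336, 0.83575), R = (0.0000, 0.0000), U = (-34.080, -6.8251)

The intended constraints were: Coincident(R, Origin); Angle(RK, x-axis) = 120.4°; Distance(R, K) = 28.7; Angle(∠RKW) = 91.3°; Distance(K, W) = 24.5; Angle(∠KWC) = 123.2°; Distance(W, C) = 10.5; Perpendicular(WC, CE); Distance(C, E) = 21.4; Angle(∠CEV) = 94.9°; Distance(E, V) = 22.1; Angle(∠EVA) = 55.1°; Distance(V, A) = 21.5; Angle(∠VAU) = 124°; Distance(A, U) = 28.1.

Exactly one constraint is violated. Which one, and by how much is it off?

Distance(A, U) = 28.1 — off by 7.80.

R = (0.00, 0.00) ✓; RK at 120.4° ✓; |RK| = 28.70 ✓; ∠RKW = 91.30° ✓; |KW| = 24.50 ✓; ∠KWC = 123.2° ✓; |WC| = 10.50 ✓; ∠(WC, CE) = 90.00° ✓; |CE| = 21.40 ✓; ∠CEV = 94.90° ✓; |EV| = 22.10 ✓; ∠EVA = 55.10° ✓; |VA| = 21.50 ✓; ∠VAU = 124.0° ✓; |AU| = 20.30 ✗.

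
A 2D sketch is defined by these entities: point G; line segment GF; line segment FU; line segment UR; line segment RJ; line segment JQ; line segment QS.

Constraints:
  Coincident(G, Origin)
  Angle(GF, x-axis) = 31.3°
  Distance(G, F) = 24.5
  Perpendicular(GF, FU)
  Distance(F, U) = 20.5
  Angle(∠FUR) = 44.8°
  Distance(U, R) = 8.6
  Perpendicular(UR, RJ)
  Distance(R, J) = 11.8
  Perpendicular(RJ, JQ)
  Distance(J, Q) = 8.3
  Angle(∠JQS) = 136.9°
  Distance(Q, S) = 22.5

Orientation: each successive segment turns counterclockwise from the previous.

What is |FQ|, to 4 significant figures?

14.49

The perpendicularity gives RJ at right angles to UR, so RJ runs at -13.50°; with |RJ| = 11.8, J = (19.75, 19.13). RJ ⟂ JQ, so JQ runs at 76.50°; with |JQ| = 8.3, Q = (21.69, 27.20). Then |FQ| = |Q − F| = 14.49.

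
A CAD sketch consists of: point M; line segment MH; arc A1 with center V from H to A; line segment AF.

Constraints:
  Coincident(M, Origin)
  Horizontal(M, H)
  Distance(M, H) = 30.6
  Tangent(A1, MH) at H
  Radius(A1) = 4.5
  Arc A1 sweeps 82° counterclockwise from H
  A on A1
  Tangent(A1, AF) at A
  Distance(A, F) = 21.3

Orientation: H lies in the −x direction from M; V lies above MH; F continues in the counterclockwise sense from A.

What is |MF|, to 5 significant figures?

34.068

On A1, H sits at bearing -90° from V; an 82° counterclockwise sweep puts A at bearing -8°, so A = V + 4.5·(cos -8°, sin -8°) = (-26.144, 3.8737). A1 meets AF tangentially, so VA is at right angles to AF, so AF runs along (−sin -8°, cos -8°); with |AF| = 21.3, F = (-23.179, 24.966). Then |MF| = |F − M| = 34.068.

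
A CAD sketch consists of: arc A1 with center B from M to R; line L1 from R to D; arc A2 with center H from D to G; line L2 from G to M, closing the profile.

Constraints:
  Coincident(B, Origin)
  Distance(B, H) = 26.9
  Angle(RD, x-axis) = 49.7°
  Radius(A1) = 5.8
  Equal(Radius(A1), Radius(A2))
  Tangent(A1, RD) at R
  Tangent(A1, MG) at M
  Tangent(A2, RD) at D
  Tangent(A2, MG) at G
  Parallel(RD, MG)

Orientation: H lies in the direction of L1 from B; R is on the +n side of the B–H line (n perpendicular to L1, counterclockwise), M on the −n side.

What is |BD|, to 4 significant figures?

27.52

Tangency of A1 to both parallel lines with radius 5.8 puts R and M at B ± 5.8·n: R = (-4.423, 3.751), M = (4.423, -3.751). Equal radii place D and G the same way about H: D = H + 5.8·n = (12.98, 24.27), G = H − 5.8·n = (21.82, 16.76). Then |BD| = |D − B| = 27.52.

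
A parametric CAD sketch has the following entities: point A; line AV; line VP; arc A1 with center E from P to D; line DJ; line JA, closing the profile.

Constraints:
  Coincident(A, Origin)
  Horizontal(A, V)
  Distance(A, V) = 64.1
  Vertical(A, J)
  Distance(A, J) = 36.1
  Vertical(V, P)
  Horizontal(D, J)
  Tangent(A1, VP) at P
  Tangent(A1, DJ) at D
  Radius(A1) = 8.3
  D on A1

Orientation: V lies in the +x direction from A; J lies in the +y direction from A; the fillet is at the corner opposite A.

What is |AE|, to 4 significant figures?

62.34

AJ is vertical with |AJ| = 36.1 and J on the +y side, so J = (0.000, 36.10). The virtual corner opposite A is at (64.10, 36.10). The tangent condition forces EP to be normal to VP and tangency of A1 to DJ means the radius ED is perpendicular to DJ, with radius 8.3, so the center E sits 8.3 in from both sides at E = (55.80, 27.80). Then |AE| = |E − A| = 62.34.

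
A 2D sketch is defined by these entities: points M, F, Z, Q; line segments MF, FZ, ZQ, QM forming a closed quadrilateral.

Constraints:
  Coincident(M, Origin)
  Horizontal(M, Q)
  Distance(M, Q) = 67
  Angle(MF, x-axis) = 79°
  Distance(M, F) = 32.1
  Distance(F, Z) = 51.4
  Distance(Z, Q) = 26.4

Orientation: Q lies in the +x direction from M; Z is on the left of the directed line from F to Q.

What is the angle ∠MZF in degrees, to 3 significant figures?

31.1°

Checks: |FZ| = 51.40 ✓; |ZQ| = 26.40 ✓.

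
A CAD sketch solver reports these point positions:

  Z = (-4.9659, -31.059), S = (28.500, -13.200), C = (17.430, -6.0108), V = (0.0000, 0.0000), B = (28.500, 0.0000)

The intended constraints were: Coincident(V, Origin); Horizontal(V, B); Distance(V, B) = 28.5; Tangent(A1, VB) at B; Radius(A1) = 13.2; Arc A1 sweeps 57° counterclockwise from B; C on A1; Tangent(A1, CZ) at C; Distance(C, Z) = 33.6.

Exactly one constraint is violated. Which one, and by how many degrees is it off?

Tangent(A1, CZ) at C — off by 8.80°.

V = (0.00, 0.00) ✓; V.y = 0.00, B.y = 0.00 ✓; |VB| = 28.50 ✓; ∠(SB, BV) = 90.00° ✓; |SB| = 13.20 ✓; bearing(S→C) − bearing(S→B) = 57.00° ✓; |SC| = 13.20 ✓; ∠(SC, CZ) = 98.80° ✗; |CZ| = 33.60 ✓.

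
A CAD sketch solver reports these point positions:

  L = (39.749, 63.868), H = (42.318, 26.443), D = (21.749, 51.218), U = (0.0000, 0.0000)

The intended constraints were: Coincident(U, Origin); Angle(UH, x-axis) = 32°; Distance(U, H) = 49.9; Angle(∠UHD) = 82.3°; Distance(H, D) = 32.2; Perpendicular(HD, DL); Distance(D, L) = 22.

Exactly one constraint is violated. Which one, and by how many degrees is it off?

Perpendicular(HD, DL) — off by 4.60°.

U = (0.00, 0.00) ✓; UH at 32.00° ✓; |UH| = 49.90 ✓; ∠UHD = 82.30° ✓; |HD| = 32.20 ✓; ∠(HD, DL) = 94.60° ✗; |DL| = 22.00 ✓.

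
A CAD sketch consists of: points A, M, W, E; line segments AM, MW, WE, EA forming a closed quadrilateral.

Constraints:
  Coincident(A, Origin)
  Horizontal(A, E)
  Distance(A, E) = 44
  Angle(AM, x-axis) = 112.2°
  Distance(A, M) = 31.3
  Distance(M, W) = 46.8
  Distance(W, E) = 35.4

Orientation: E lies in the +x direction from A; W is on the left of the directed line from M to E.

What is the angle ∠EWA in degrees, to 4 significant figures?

60.70°

Checks: |MW| = 46.80 ✓; |WE| = 35.40 ✓.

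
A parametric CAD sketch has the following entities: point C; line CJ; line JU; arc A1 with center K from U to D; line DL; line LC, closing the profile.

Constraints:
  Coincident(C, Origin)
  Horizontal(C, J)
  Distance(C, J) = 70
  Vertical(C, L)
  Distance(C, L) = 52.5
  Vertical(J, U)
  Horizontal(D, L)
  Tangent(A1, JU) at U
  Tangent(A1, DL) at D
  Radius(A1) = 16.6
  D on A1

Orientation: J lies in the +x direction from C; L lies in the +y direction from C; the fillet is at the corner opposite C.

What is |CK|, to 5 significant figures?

64.346

CL is vertical with |CL| = 52.5 and L on the +y side, so L = (0.0000, 52.500). The virtual corner opposite C is at (70.000, 52.500). A1 meets JU tangentially, so KU is at right angles to JU and A1 meets DL tangentially, so KD is at right angles to DL, with radius 16.6, so the center K sits 16.6 in from both sides at K = (53.400, 35.900). Then |CK| = |K − C| = 64.346.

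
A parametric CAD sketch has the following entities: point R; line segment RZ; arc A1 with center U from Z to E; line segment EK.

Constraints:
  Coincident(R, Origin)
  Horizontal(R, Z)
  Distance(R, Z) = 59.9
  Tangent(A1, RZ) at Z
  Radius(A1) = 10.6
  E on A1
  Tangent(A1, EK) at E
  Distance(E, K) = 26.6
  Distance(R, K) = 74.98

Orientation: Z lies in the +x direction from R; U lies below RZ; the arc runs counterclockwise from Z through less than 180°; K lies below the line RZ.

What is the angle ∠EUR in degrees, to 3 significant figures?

40.2°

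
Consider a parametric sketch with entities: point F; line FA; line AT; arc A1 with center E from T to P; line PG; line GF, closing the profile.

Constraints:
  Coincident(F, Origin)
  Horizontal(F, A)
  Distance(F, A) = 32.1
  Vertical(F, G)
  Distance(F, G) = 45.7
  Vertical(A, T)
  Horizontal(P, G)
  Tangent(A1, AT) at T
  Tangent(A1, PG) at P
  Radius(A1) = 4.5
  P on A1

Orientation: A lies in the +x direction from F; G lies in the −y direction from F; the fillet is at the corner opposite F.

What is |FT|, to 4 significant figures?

52.23

F is at the origin; FA is horizontal with |FA| = 32.1 and A on the +x side, so A = (32.10, 0.000). FG is vertical with |FG| = 45.7 and G on the −y side, so G = (0.000, -45.70). The virtual corner opposite F is at (32.10, -45.70). A1 meets AT tangentially, so ET is at right angles to AT and A1 meets PG tangentially, so EP is at right angles to PG, with radius 4.5, so the center E sits 4.5 in from both sides at E = (27.60, -41.20). That places the tangent points at T = (32.10, -41.20) on AT and P = (27.60, -45.70) on PG. Then |FT| = |T − F| = 52.23.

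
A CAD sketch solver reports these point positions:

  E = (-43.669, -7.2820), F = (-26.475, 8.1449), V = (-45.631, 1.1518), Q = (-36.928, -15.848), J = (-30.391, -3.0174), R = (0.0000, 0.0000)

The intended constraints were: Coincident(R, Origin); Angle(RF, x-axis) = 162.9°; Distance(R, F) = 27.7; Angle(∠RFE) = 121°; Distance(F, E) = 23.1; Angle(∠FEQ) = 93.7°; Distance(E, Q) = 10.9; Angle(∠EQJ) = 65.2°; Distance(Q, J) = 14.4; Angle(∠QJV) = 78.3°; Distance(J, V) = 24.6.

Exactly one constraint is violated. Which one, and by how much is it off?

Distance(J, V) = 24.6 — off by 8.80.

R = (0.00, 0.00) ✓; RF at 162.9° ✓; |RF| = 27.70 ✓; ∠RFE = 121.0° ✓; |FE| = 23.10 ✓; ∠FEQ = 93.70° ✓; |EQ| = 10.90 ✓; ∠EQJ = 65.20° ✓; |QJ| = 14.40 ✓; ∠QJV = 78.30° ✓; |JV| = 15.80 ✗.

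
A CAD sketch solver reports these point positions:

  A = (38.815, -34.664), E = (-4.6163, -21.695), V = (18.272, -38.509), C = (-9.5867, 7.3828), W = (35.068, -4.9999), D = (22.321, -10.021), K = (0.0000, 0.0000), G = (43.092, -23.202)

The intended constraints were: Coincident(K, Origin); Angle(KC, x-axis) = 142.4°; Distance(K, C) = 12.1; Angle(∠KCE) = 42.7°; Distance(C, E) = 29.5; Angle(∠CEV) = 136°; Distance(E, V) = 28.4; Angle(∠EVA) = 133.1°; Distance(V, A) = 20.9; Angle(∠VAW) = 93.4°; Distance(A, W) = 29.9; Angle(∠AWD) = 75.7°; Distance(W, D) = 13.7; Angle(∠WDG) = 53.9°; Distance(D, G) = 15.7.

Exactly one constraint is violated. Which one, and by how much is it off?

Distance(D, G) = 15.7 — off by 8.90.

K = (0.00, 0.00) ✓; KC at 142.4° ✓; |KC| = 12.10 ✓; ∠KCE = 42.70° ✓; |CE| = 29.50 ✓; ∠CEV = 136.0° ✓; |EV| = 28.40 ✓; ∠EVA = 133.1° ✓; |VA| = 20.90 ✓; ∠VAW = 93.40° ✓; |AW| = 29.90 ✓; ∠AWD = 75.70° ✓; |WD| = 13.70 ✓; ∠WDG = 53.90° ✓; |DG| = 24.60 ✗.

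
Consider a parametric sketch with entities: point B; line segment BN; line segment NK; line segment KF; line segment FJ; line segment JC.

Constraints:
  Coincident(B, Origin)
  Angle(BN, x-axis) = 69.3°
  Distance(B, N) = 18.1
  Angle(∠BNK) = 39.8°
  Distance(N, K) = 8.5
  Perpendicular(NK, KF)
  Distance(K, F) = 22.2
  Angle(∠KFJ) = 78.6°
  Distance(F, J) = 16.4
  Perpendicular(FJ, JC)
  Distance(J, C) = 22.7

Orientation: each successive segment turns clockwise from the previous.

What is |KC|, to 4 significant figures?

12.05

B is at the origin; BN runs at 69.3° with length 18.1, so N = (6.398, 16.93). ∠BNK = 39.8° gives NK at -70.90° from the x-axis; with |NK| = 8.5, K = (9.179, 8.899). NK ⟂ KF, so KF runs at -160.9°; with |KF| = 22.2, F = (-11.80, 1.635). ∠KFJ = 78.6° gives FJ at 97.70° from the x-axis; with |FJ| = 16.4, J = (-14.00, 17.89). FJ is perpendicular to JC, so JC runs at 7.700°; with |JC| = 22.7, C = (8.499, 20.93). Then |KC| = |C − K| = 12.05.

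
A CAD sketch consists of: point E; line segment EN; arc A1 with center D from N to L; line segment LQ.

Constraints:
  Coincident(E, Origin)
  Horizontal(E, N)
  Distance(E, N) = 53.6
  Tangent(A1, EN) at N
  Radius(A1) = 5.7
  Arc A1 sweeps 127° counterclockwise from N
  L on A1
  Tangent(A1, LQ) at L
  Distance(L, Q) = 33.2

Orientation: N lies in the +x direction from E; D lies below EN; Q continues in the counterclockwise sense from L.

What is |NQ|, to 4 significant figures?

38.84

E is at the origin; EN is horizontal with |EN| = 53.6 and N on the +x side, so N = (53.60, 0.000). Since A1 is tangent to EN there, DN ⟂ EN, so D = N + (0, -5.7) = (53.60, -5.700). On A1, N sits at bearing 90° from D; a 127° counterclockwise sweep puts L at bearing 217°, so L = D + 5.7·(cos 217°, sin 217°) = (49.05, -9.130). Since A1 is tangent to LQ there, DL ⟂ LQ, so LQ runs along (−sin 217°, cos 217°); with |LQ| = 33.2, Q = (69.03, -35.65). Then |NQ| = |Q − N| = 38.84.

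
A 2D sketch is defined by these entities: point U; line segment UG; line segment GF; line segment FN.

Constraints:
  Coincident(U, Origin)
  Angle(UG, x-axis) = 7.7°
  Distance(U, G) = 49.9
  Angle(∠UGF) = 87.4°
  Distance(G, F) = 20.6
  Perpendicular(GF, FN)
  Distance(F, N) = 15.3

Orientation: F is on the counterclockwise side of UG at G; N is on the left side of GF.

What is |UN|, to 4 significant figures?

39.11

U is at the origin; UG runs at 7.7° with length 49.9, so G = 49.9·(cos 7.7°, sin 7.7°) = (49.45, 6.686). ∠UGF = 87.4°, so GF runs at 7.7° + (180° − 87.4°) = 100.3° from the x-axis; with |GF| = 20.6, F = G + 20.6·(cos 100.3°, sin 100.3°) = (45.77, 26.95). GF ⟂ FN; with |FN| = 15.3 on the left of GF, N = F + 15.3·(-0.9839, -0.1788) = (30.71, 24.22). Then |UN| = |N − U| = 39.11.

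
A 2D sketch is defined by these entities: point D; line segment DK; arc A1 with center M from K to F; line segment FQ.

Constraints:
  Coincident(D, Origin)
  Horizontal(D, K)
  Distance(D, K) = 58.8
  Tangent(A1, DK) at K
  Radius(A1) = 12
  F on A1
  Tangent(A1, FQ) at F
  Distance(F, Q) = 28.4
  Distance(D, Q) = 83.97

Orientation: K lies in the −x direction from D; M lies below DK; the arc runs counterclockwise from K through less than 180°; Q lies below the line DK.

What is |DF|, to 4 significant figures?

71.43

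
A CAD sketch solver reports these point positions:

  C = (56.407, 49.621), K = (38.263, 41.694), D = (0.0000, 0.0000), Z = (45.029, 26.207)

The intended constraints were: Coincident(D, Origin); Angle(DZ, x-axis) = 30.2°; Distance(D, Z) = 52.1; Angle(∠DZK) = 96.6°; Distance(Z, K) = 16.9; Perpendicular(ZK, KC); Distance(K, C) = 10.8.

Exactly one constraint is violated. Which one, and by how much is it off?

Distance(K, C) = 10.8 — off by 9.00.

D = (0.00, 0.00) ✓; DZ at 30.20° ✓; |DZ| = 52.10 ✓; ∠DZK = 96.60° ✓; |ZK| = 16.90 ✓; ∠(ZK, KC) = 90.00° ✓; |KC| = 19.80 ✗.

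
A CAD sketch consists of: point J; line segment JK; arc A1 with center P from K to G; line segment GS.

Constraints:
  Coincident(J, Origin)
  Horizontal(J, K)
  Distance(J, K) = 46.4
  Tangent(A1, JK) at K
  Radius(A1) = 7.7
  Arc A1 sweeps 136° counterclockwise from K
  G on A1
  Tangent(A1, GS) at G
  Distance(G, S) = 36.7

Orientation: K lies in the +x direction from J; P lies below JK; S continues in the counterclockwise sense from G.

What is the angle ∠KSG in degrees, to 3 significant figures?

17.5°

J is at the origin; J and K share the same y with |JK| = 46.4 and K on the +x side, so K = (46.4, 0.00). Tangency of A1 to JK means the radius PK is perpendicular to JK, so P = K + (0, -7.7) = (46.4, -7.70). On A1, K sits at bearing 90° from P; a 136° counterclockwise sweep puts G at bearing 226°, so G = P + 7.7·(cos 226°, sin 226°) = (41.1, -13.2). A1 meets GS tangentially, so PG is at right angles to GS, so GS runs along (−sin 226°, cos 226°); with |GS| = 36.7, S = (67.5, -38.7). Then cos ∠KSG = SK·SG / (|SK||SG|), giving 17.5°.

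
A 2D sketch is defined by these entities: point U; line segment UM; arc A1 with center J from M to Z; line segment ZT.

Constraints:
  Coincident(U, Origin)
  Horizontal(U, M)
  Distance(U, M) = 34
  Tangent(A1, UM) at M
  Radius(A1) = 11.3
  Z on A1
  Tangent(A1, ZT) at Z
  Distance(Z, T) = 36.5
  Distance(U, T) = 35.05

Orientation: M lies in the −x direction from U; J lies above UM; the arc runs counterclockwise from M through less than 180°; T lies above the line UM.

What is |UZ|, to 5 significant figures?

25.191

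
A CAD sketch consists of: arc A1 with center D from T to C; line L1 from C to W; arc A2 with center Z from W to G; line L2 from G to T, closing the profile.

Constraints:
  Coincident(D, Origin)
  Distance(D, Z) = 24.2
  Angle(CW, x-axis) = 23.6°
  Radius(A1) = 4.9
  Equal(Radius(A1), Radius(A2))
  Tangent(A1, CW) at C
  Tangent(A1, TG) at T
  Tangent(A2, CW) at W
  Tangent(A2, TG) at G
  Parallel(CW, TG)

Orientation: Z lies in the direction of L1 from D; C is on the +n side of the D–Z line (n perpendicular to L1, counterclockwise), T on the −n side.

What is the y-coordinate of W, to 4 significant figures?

14.18

The slot axis is L1's direction at 23.6°, so u = (cos 23.6°, sin 23.6°) = (0.9164, 0.4003) and n = (−sin 23.6°, cos 23.6°) = (-0.4003, 0.9164). D is at the origin and Z lies 24.2 along u from D, so Z = 24.2·u = (22.18, 9.688). Tangency of A1 to both parallel lines with radius 4.9 puts C and T at D ± 4.9·n: C = (-1.962, 4.490), T = (1.962, -4.490). Equal radii place W and G the same way about Z: W = Z + 4.9·n = (20.21, 14.18), G = Z − 4.9·n = (24.14, 5.198). So W.y = 14.18.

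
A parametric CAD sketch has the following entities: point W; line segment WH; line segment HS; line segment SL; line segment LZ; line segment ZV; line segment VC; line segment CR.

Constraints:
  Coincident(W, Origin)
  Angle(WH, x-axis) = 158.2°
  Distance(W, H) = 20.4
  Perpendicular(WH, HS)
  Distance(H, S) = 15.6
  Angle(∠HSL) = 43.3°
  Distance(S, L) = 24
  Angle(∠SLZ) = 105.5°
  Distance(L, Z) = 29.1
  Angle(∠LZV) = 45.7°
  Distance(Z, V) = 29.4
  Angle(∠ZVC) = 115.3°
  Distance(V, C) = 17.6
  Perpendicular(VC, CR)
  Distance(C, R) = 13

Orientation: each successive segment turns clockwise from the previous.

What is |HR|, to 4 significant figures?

16.15

W is at the origin; WH runs at 158.2° with length 20.4, so H = (-18.94, 7.576). WH is perpendicular to HS, so HS runs at 68.20°; with |HS| = 15.6, S = (-13.15, 22.06). ∠HSL = 43.3° gives SL at -68.50° from the x-axis; with |SL| = 24.0, L = (-4.352, -0.2697). ∠SLZ = 105.5° gives LZ at -143.0° from the x-axis; with |LZ| = 29.1, Z = (-27.59, -17.78). ∠LZV = 45.7° gives ZV at 82.70° from the x-axis; with |ZV| = 29.4, V = (-23.86, 11.38). ∠ZVC = 115.3° gives VC at 18.00° from the x-axis; with |VC| = 17.6, C = (-7.118, 16.82). The perpendicularity gives CR at right angles to VC, so CR runs at -72.00°; with |CR| = 13.0, R = (-3.101, 4.454). Then |HR| = |R − H| = 16.15.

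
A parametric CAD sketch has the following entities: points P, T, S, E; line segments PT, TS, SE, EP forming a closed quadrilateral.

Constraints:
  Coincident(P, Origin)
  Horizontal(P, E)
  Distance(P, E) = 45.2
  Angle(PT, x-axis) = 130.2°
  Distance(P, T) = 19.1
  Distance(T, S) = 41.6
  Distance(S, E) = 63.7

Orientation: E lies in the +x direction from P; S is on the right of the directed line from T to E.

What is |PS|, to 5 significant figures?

29.759

Checks: |TS| = 41.60 ✓; |SE| = 63.70 ✓.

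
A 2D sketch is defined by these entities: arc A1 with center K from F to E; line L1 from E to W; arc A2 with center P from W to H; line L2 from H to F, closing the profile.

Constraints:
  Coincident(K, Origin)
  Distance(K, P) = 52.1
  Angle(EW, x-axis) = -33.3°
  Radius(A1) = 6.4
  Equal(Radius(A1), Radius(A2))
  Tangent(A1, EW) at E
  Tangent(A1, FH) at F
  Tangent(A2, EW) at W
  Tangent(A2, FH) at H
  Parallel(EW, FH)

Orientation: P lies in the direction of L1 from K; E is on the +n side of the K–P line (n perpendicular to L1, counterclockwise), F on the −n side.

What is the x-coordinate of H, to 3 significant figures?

40.0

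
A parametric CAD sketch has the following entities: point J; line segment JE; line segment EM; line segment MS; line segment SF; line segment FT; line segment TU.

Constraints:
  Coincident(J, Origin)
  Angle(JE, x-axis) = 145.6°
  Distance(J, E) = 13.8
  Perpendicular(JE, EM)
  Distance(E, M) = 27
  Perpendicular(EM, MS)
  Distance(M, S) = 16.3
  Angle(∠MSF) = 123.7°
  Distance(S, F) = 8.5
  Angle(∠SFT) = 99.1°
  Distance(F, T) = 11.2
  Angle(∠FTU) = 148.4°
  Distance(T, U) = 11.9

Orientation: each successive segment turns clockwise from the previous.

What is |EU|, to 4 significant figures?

10.07

∠SFT = 99.1° gives FT at -171.6° from the x-axis; with |FT| = 11.2, T = (6.133, 10.73). ∠FTU = 148.4° gives TU at 156.8° from the x-axis; with |TU| = 11.9, U = (-4.805, 15.42). Then |EU| = |U − E| = 10.07.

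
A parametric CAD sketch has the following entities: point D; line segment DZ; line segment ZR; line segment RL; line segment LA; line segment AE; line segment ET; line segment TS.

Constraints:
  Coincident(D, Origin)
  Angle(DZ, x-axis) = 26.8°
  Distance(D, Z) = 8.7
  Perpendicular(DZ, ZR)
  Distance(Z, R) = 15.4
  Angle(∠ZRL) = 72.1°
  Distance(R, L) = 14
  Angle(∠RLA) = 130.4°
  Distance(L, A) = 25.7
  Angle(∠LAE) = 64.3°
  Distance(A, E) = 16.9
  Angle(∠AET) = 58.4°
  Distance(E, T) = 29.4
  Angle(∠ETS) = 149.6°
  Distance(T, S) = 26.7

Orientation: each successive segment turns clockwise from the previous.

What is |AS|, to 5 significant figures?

43.583

D is at the origin; DZ runs at 26.8° with length 8.7, so Z = (7.7655, 3.9226). DZ ⟂ ZR, so ZR runs at -63.200°; with |ZR| = 15.4, R = (14.709, -9.8232). ∠ZRL = 72.1° gives RL at -171.10° from the x-axis; with |RL| = 14.0, L = (0.87757, -11.989). ∠RLA = 130.4° gives LA at 139.30° from the x-axis; with |LA| = 25.7, A = (-18.606, 4.7698). ∠LAE = 64.3° gives AE at 23.600° from the x-axis; with |AE| = 16.9, E = (-3.1199, 11.536). ∠AET = 58.4° gives ET at -98.000° from the x-axis; with |ET| = 29.4, T = (-7.2116, -17.578). ∠ETS = 149.6° gives TS at -128.40° from the x-axis; with |TS| = 26.7, S = (-23.796, -38.503). Then |AS| = |S − A| = 43.583.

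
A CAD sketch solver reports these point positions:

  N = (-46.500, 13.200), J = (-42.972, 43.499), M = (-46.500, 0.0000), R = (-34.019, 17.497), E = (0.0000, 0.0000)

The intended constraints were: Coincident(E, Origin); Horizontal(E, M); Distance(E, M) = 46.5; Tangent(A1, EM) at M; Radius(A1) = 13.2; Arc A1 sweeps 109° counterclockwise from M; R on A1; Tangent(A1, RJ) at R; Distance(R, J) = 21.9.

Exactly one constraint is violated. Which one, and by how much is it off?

Distance(R, J) = 21.9 — off by 5.60.

E = (0.00, 0.00) ✓; E.y = 0.00, M.y = 0.00 ✓; |EM| = 46.50 ✓; ∠(NM, ME) = 90.00° ✓; |NM| = 13.20 ✓; bearing(N→R) − bearing(N→M) = 109.0° ✓; |NR| = 13.20 ✓; ∠(NR, RJ) = 90.00° ✓; |RJ| = 27.50 ✗.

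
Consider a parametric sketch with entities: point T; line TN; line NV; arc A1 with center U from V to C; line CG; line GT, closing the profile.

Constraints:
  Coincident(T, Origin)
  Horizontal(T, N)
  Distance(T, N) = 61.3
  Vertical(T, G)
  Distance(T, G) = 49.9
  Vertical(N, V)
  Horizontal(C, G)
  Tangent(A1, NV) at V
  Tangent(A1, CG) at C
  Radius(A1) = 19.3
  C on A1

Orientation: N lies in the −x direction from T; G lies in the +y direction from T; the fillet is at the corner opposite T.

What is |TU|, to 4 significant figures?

51.96

T is at the origin; TN is horizontal with |TN| = 61.3 and N on the −x side, so N = (-61.30, 0.000). TG is vertical with |TG| = 49.9 and G on the +y side, so G = (0.000, 49.90). The virtual corner opposite T is at (-61.30, 49.90). Since A1 is tangent to NV there, UV ⟂ NV and tangency of A1 to CG means the radius UC is perpendicular to CG, with radius 19.3, so the center U sits 19.3 in from both sides at U = (-42.00, 30.60). Then |TU| = |U − T| = 51.96.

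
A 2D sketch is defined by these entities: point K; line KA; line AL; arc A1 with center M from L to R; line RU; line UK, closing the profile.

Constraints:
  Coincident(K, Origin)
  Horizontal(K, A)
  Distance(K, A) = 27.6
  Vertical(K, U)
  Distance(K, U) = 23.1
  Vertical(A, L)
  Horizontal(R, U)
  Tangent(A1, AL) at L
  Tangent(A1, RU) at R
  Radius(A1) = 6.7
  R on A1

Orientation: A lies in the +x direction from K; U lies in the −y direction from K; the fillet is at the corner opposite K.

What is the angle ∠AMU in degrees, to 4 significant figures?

130.0°

KU is vertical with |KU| = 23.1 and U on the −y side, so U = (0.000, -23.10). The virtual corner opposite K is at (27.60, -23.10). A1 meets AL tangentially, so ML is at right angles to AL and tangency of A1 to RU means the radius MR is perpendicular to RU, with radius 6.7, so the center M sits 6.7 in from both sides at M = (20.90, -16.40). Then cos ∠AMU = MA·MU / (|MA||MU|), giving 130.0°.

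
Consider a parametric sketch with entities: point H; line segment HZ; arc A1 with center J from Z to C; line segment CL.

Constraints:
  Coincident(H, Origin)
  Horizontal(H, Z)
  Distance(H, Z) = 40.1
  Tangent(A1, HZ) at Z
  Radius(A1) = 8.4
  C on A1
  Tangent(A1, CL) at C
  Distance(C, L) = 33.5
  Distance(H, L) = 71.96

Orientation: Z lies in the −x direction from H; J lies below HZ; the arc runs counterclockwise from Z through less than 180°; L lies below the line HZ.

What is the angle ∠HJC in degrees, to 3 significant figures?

139°

H is at the origin; HZ is horizontal with |HZ| = 40.1 and Z on the −x side, so Z = (-40.1, 0.00). Tangency of A1 to HZ means the radius JZ is perpendicular to HZ, so J = Z + (0, -8.4) = (-40.1, -8.40). Since JC ⟂ CL (tangency), |JL| = √(8.4² + 33.5²) = 34.5 regardless of where C sits on A1. So L lies on both circle(H, 71.96) and circle(J, 34.5); the below-HZ intersection is L = (-63.6, -33.8). C is the foot of the tangent from L: C = (-47.5, -4.37).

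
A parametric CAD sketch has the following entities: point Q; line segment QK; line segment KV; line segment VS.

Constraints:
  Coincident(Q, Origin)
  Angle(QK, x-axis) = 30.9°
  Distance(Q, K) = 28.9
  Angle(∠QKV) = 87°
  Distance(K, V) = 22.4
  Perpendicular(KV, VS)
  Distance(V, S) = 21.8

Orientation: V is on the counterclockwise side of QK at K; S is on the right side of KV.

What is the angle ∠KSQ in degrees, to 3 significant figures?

23.4°

Q is at the origin; QK runs at 30.9° with length 28.9, so K = 28.9·(cos 30.9°, sin 30.9°) = (24.8, 14.8). ∠QKV = 87.0°, so KV runs at 30.9° + (180° − 87.0°) = 124° from the x-axis; with |KV| = 22.4, V = K + 22.4·(cos 124°, sin 124°) = (12.3, 33.4). The perpendicularity gives VS at right angles to KV; with |VS| = 21.8 on the right of KV, S = V + 21.8·(0.830, 0.558) = (30.4, 45.6). Then cos ∠KSQ = SK·SQ / (|SK||SQ|), giving 23.4°.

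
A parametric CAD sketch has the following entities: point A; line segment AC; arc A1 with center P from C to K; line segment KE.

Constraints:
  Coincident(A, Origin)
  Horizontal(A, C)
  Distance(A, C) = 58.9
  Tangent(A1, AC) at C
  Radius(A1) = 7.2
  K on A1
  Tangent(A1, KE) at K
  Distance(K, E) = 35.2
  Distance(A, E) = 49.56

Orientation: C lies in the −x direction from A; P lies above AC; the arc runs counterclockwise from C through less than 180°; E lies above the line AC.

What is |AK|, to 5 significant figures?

52.731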